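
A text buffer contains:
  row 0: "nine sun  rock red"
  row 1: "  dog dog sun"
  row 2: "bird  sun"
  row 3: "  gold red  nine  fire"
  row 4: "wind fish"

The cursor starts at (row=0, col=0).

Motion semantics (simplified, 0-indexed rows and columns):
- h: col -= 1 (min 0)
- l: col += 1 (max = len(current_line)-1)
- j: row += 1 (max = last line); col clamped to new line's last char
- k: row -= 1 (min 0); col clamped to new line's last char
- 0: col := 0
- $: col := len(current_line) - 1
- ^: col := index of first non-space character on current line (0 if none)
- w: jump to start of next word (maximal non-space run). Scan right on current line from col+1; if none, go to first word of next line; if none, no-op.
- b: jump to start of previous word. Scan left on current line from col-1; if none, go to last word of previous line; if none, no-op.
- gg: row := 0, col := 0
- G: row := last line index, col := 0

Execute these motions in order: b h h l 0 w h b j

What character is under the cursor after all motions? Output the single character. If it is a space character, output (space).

Answer: (space)

Derivation:
After 1 (b): row=0 col=0 char='n'
After 2 (h): row=0 col=0 char='n'
After 3 (h): row=0 col=0 char='n'
After 4 (l): row=0 col=1 char='i'
After 5 (0): row=0 col=0 char='n'
After 6 (w): row=0 col=5 char='s'
After 7 (h): row=0 col=4 char='_'
After 8 (b): row=0 col=0 char='n'
After 9 (j): row=1 col=0 char='_'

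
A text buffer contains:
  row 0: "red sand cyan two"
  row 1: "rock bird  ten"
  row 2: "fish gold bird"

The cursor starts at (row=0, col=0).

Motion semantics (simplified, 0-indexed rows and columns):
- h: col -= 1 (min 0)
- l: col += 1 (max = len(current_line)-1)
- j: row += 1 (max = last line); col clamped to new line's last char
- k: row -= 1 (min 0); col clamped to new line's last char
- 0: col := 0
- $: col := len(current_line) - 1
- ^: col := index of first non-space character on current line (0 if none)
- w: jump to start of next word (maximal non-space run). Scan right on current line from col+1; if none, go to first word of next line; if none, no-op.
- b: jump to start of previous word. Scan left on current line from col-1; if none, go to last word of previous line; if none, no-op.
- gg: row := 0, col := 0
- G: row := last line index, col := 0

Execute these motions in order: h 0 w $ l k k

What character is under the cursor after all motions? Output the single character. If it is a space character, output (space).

After 1 (h): row=0 col=0 char='r'
After 2 (0): row=0 col=0 char='r'
After 3 (w): row=0 col=4 char='s'
After 4 ($): row=0 col=16 char='o'
After 5 (l): row=0 col=16 char='o'
After 6 (k): row=0 col=16 char='o'
After 7 (k): row=0 col=16 char='o'

Answer: o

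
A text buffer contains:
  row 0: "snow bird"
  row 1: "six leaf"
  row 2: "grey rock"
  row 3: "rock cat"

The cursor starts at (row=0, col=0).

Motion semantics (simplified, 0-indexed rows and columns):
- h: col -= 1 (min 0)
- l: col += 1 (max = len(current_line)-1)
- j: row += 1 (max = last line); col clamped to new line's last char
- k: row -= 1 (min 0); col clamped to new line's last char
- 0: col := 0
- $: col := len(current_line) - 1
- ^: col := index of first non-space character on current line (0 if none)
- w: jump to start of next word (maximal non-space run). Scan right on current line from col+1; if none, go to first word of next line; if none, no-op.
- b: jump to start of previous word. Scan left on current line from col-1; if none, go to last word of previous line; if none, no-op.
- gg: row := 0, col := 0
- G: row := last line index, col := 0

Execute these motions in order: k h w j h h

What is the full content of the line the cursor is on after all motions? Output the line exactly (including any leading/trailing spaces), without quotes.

After 1 (k): row=0 col=0 char='s'
After 2 (h): row=0 col=0 char='s'
After 3 (w): row=0 col=5 char='b'
After 4 (j): row=1 col=5 char='e'
After 5 (h): row=1 col=4 char='l'
After 6 (h): row=1 col=3 char='_'

Answer: six leaf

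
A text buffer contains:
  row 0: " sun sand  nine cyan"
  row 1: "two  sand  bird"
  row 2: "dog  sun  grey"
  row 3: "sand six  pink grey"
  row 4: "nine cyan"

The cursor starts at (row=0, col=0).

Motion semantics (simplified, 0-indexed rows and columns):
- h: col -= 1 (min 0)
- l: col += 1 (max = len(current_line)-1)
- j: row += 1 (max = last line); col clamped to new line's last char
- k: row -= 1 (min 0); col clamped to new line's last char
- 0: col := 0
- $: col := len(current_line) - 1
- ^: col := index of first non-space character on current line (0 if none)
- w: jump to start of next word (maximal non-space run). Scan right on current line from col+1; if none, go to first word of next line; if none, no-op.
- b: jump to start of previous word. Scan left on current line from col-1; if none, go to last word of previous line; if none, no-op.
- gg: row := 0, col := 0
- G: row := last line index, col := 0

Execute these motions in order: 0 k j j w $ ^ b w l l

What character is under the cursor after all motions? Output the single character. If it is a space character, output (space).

After 1 (0): row=0 col=0 char='_'
After 2 (k): row=0 col=0 char='_'
After 3 (j): row=1 col=0 char='t'
After 4 (j): row=2 col=0 char='d'
After 5 (w): row=2 col=5 char='s'
After 6 ($): row=2 col=13 char='y'
After 7 (^): row=2 col=0 char='d'
After 8 (b): row=1 col=11 char='b'
After 9 (w): row=2 col=0 char='d'
After 10 (l): row=2 col=1 char='o'
After 11 (l): row=2 col=2 char='g'

Answer: g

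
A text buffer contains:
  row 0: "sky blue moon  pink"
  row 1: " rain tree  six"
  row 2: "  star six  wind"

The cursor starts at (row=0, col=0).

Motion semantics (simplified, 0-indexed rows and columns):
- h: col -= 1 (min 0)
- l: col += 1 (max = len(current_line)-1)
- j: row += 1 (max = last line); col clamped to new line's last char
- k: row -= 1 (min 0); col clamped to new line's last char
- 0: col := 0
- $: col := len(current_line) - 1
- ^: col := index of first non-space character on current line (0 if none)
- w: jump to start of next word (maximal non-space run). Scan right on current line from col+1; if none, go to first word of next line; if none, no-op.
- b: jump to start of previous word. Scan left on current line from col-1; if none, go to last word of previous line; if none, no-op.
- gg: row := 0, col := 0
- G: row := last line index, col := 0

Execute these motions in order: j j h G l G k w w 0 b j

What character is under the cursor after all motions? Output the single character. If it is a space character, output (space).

After 1 (j): row=1 col=0 char='_'
After 2 (j): row=2 col=0 char='_'
After 3 (h): row=2 col=0 char='_'
After 4 (G): row=2 col=0 char='_'
After 5 (l): row=2 col=1 char='_'
After 6 (G): row=2 col=0 char='_'
After 7 (k): row=1 col=0 char='_'
After 8 (w): row=1 col=1 char='r'
After 9 (w): row=1 col=6 char='t'
After 10 (0): row=1 col=0 char='_'
After 11 (b): row=0 col=15 char='p'
After 12 (j): row=1 col=14 char='x'

Answer: x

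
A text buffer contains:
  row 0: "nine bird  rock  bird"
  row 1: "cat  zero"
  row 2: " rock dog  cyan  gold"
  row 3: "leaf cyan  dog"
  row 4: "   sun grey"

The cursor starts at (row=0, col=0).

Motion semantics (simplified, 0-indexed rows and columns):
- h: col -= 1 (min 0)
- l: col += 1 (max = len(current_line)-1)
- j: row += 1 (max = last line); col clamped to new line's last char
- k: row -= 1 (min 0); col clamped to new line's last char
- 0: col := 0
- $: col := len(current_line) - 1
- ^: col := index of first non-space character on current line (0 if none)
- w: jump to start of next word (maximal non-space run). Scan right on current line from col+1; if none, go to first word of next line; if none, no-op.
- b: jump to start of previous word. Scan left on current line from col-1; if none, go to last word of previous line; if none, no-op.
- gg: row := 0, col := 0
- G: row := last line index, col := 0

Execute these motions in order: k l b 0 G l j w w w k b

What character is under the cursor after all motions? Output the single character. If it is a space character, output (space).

After 1 (k): row=0 col=0 char='n'
After 2 (l): row=0 col=1 char='i'
After 3 (b): row=0 col=0 char='n'
After 4 (0): row=0 col=0 char='n'
After 5 (G): row=4 col=0 char='_'
After 6 (l): row=4 col=1 char='_'
After 7 (j): row=4 col=1 char='_'
After 8 (w): row=4 col=3 char='s'
After 9 (w): row=4 col=7 char='g'
After 10 (w): row=4 col=7 char='g'
After 11 (k): row=3 col=7 char='a'
After 12 (b): row=3 col=5 char='c'

Answer: c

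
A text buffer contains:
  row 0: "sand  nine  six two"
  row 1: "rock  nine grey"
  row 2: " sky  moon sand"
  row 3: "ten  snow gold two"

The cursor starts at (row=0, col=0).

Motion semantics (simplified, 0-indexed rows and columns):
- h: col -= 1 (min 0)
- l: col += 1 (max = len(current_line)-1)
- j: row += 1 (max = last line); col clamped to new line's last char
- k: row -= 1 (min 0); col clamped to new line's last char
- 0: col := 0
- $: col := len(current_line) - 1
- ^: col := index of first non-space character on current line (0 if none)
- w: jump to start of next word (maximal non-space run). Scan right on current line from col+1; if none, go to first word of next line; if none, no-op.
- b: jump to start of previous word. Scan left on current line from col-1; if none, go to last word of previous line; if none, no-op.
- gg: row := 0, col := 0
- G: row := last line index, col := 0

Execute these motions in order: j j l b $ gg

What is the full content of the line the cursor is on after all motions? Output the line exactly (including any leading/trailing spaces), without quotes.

After 1 (j): row=1 col=0 char='r'
After 2 (j): row=2 col=0 char='_'
After 3 (l): row=2 col=1 char='s'
After 4 (b): row=1 col=11 char='g'
After 5 ($): row=1 col=14 char='y'
After 6 (gg): row=0 col=0 char='s'

Answer: sand  nine  six two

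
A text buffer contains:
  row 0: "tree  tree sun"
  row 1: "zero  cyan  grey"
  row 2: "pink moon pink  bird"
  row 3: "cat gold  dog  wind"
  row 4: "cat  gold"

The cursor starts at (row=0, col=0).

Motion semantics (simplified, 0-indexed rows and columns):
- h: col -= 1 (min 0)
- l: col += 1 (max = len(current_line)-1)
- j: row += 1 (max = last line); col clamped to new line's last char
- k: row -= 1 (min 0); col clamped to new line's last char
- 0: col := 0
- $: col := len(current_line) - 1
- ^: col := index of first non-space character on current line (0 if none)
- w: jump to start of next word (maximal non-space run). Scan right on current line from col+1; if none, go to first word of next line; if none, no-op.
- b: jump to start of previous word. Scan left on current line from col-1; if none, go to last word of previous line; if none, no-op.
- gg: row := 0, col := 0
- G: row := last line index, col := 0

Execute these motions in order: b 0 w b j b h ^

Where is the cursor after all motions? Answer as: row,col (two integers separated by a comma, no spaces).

Answer: 0,0

Derivation:
After 1 (b): row=0 col=0 char='t'
After 2 (0): row=0 col=0 char='t'
After 3 (w): row=0 col=6 char='t'
After 4 (b): row=0 col=0 char='t'
After 5 (j): row=1 col=0 char='z'
After 6 (b): row=0 col=11 char='s'
After 7 (h): row=0 col=10 char='_'
After 8 (^): row=0 col=0 char='t'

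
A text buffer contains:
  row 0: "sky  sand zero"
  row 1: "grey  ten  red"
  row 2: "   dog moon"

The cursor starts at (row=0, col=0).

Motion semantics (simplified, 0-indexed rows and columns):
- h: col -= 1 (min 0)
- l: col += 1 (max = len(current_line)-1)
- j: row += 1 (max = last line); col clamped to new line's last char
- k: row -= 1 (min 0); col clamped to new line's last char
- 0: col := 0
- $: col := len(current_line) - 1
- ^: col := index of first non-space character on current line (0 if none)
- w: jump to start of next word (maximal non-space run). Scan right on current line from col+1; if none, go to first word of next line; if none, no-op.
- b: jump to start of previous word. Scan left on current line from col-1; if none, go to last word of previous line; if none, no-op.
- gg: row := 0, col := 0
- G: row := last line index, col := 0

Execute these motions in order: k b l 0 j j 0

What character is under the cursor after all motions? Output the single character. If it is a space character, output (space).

After 1 (k): row=0 col=0 char='s'
After 2 (b): row=0 col=0 char='s'
After 3 (l): row=0 col=1 char='k'
After 4 (0): row=0 col=0 char='s'
After 5 (j): row=1 col=0 char='g'
After 6 (j): row=2 col=0 char='_'
After 7 (0): row=2 col=0 char='_'

Answer: (space)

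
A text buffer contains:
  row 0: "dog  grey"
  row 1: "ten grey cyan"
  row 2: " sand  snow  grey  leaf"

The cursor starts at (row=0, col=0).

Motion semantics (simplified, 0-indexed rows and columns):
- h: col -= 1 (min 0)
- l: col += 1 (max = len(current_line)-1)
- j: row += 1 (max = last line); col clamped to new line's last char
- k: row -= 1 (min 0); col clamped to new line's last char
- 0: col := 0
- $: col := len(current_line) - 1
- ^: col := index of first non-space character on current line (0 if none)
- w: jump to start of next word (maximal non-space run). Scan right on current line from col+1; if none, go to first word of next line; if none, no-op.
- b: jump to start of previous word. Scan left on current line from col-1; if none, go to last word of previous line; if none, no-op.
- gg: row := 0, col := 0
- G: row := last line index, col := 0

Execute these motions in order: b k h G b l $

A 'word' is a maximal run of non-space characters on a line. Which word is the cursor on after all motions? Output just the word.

Answer: cyan

Derivation:
After 1 (b): row=0 col=0 char='d'
After 2 (k): row=0 col=0 char='d'
After 3 (h): row=0 col=0 char='d'
After 4 (G): row=2 col=0 char='_'
After 5 (b): row=1 col=9 char='c'
After 6 (l): row=1 col=10 char='y'
After 7 ($): row=1 col=12 char='n'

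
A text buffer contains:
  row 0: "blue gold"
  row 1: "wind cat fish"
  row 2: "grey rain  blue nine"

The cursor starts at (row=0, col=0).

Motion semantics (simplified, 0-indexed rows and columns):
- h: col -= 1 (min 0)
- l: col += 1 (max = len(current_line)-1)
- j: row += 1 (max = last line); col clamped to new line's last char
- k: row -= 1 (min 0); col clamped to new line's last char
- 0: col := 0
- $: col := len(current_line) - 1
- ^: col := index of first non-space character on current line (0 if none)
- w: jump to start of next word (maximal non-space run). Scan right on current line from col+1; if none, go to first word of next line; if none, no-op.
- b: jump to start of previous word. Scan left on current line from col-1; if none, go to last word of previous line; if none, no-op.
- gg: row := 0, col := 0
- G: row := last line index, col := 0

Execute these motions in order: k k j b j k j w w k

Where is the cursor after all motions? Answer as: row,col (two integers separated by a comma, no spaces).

Answer: 1,0

Derivation:
After 1 (k): row=0 col=0 char='b'
After 2 (k): row=0 col=0 char='b'
After 3 (j): row=1 col=0 char='w'
After 4 (b): row=0 col=5 char='g'
After 5 (j): row=1 col=5 char='c'
After 6 (k): row=0 col=5 char='g'
After 7 (j): row=1 col=5 char='c'
After 8 (w): row=1 col=9 char='f'
After 9 (w): row=2 col=0 char='g'
After 10 (k): row=1 col=0 char='w'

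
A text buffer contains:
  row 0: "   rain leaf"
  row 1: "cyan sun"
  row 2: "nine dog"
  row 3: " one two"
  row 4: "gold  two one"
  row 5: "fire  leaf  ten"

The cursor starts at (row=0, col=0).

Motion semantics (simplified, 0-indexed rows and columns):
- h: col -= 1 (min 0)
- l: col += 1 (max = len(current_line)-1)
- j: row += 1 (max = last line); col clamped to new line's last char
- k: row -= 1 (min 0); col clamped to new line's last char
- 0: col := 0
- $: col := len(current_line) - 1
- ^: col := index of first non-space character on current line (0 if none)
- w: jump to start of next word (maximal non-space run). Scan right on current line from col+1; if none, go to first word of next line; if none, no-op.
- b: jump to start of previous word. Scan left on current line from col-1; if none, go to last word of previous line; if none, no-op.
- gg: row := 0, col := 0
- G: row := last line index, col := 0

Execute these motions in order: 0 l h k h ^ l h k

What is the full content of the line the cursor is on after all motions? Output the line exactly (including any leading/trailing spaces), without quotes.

Answer:    rain leaf

Derivation:
After 1 (0): row=0 col=0 char='_'
After 2 (l): row=0 col=1 char='_'
After 3 (h): row=0 col=0 char='_'
After 4 (k): row=0 col=0 char='_'
After 5 (h): row=0 col=0 char='_'
After 6 (^): row=0 col=3 char='r'
After 7 (l): row=0 col=4 char='a'
After 8 (h): row=0 col=3 char='r'
After 9 (k): row=0 col=3 char='r'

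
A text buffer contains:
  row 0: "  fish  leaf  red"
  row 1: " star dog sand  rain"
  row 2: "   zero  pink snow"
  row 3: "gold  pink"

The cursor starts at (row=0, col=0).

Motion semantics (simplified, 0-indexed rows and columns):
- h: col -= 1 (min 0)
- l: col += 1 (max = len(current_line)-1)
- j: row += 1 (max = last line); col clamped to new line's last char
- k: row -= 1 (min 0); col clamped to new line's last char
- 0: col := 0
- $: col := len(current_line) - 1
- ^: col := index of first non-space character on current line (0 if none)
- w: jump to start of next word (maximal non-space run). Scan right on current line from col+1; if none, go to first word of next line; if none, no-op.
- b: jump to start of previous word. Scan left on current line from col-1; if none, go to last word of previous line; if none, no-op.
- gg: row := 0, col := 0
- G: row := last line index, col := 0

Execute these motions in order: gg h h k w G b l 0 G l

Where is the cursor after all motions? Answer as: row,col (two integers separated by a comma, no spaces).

After 1 (gg): row=0 col=0 char='_'
After 2 (h): row=0 col=0 char='_'
After 3 (h): row=0 col=0 char='_'
After 4 (k): row=0 col=0 char='_'
After 5 (w): row=0 col=2 char='f'
After 6 (G): row=3 col=0 char='g'
After 7 (b): row=2 col=14 char='s'
After 8 (l): row=2 col=15 char='n'
After 9 (0): row=2 col=0 char='_'
After 10 (G): row=3 col=0 char='g'
After 11 (l): row=3 col=1 char='o'

Answer: 3,1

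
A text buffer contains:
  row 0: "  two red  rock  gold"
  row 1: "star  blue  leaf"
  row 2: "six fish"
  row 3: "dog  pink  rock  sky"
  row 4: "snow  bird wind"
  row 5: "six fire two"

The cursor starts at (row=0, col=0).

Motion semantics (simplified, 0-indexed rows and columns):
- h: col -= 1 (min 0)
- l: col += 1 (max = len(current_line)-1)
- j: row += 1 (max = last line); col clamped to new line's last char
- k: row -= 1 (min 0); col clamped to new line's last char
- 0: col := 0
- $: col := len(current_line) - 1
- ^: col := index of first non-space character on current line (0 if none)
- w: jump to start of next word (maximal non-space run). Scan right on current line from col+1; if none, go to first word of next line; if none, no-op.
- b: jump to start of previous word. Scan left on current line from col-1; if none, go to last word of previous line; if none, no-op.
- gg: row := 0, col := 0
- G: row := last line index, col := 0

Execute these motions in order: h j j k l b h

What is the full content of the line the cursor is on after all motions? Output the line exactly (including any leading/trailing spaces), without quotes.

After 1 (h): row=0 col=0 char='_'
After 2 (j): row=1 col=0 char='s'
After 3 (j): row=2 col=0 char='s'
After 4 (k): row=1 col=0 char='s'
After 5 (l): row=1 col=1 char='t'
After 6 (b): row=1 col=0 char='s'
After 7 (h): row=1 col=0 char='s'

Answer: star  blue  leaf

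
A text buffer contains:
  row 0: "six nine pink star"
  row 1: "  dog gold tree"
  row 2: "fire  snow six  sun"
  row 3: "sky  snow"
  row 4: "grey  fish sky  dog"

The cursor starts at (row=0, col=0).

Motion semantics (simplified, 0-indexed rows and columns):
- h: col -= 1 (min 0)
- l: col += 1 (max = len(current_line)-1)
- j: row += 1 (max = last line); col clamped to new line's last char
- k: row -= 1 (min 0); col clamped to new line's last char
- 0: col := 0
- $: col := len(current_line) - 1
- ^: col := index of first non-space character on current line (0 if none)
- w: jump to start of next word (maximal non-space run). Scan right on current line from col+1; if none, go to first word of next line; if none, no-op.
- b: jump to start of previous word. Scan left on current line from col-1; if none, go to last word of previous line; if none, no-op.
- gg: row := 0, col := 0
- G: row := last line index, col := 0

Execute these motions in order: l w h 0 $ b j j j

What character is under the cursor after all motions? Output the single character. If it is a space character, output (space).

Answer: w

Derivation:
After 1 (l): row=0 col=1 char='i'
After 2 (w): row=0 col=4 char='n'
After 3 (h): row=0 col=3 char='_'
After 4 (0): row=0 col=0 char='s'
After 5 ($): row=0 col=17 char='r'
After 6 (b): row=0 col=14 char='s'
After 7 (j): row=1 col=14 char='e'
After 8 (j): row=2 col=14 char='_'
After 9 (j): row=3 col=8 char='w'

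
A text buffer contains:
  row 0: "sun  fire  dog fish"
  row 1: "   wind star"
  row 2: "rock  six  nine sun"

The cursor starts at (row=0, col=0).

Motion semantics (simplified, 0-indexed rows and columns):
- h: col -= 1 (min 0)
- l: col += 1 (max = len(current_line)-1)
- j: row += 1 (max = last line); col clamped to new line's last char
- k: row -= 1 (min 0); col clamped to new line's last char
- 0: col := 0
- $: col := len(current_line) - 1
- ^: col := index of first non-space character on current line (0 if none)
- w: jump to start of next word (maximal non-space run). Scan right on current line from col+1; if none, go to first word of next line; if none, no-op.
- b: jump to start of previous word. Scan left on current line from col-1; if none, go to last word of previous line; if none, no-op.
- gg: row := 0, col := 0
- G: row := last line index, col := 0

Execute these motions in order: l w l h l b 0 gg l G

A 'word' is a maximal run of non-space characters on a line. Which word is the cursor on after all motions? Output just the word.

After 1 (l): row=0 col=1 char='u'
After 2 (w): row=0 col=5 char='f'
After 3 (l): row=0 col=6 char='i'
After 4 (h): row=0 col=5 char='f'
After 5 (l): row=0 col=6 char='i'
After 6 (b): row=0 col=5 char='f'
After 7 (0): row=0 col=0 char='s'
After 8 (gg): row=0 col=0 char='s'
After 9 (l): row=0 col=1 char='u'
After 10 (G): row=2 col=0 char='r'

Answer: rock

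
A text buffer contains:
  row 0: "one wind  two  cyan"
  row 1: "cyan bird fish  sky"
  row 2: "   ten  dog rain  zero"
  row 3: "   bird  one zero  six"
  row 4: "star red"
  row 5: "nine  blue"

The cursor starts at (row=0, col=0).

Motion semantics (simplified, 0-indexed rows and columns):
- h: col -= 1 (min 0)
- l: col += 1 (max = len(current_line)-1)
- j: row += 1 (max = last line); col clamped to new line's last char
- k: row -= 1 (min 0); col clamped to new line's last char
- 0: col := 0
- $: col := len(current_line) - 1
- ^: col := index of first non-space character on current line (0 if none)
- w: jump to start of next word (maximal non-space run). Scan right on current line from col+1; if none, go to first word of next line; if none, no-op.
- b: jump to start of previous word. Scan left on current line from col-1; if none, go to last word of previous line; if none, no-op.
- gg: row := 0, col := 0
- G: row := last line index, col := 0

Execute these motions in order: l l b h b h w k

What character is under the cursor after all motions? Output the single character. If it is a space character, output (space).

After 1 (l): row=0 col=1 char='n'
After 2 (l): row=0 col=2 char='e'
After 3 (b): row=0 col=0 char='o'
After 4 (h): row=0 col=0 char='o'
After 5 (b): row=0 col=0 char='o'
After 6 (h): row=0 col=0 char='o'
After 7 (w): row=0 col=4 char='w'
After 8 (k): row=0 col=4 char='w'

Answer: w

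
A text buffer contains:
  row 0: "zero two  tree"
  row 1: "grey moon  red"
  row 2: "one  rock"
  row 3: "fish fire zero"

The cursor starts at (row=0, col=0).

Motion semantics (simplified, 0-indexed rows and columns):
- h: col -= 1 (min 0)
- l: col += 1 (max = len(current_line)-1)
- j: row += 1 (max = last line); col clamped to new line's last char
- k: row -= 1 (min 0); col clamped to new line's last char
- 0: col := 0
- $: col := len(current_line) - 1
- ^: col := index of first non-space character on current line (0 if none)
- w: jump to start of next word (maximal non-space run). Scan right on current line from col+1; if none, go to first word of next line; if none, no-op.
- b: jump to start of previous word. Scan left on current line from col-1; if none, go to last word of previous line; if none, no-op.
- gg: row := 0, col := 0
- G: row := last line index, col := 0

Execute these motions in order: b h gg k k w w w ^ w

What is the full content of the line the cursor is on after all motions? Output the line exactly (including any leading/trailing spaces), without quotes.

After 1 (b): row=0 col=0 char='z'
After 2 (h): row=0 col=0 char='z'
After 3 (gg): row=0 col=0 char='z'
After 4 (k): row=0 col=0 char='z'
After 5 (k): row=0 col=0 char='z'
After 6 (w): row=0 col=5 char='t'
After 7 (w): row=0 col=10 char='t'
After 8 (w): row=1 col=0 char='g'
After 9 (^): row=1 col=0 char='g'
After 10 (w): row=1 col=5 char='m'

Answer: grey moon  red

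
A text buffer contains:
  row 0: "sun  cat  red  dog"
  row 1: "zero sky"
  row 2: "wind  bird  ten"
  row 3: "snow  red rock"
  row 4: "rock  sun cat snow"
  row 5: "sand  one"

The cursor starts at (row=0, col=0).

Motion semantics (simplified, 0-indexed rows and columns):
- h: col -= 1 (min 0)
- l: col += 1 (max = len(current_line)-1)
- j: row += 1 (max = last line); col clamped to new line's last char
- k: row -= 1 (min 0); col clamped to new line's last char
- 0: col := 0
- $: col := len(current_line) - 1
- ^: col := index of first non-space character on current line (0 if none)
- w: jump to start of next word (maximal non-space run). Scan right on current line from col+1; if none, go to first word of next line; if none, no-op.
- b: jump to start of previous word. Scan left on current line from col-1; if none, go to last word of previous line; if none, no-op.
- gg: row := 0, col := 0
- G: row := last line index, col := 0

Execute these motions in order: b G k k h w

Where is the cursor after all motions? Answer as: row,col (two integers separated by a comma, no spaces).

Answer: 3,6

Derivation:
After 1 (b): row=0 col=0 char='s'
After 2 (G): row=5 col=0 char='s'
After 3 (k): row=4 col=0 char='r'
After 4 (k): row=3 col=0 char='s'
After 5 (h): row=3 col=0 char='s'
After 6 (w): row=3 col=6 char='r'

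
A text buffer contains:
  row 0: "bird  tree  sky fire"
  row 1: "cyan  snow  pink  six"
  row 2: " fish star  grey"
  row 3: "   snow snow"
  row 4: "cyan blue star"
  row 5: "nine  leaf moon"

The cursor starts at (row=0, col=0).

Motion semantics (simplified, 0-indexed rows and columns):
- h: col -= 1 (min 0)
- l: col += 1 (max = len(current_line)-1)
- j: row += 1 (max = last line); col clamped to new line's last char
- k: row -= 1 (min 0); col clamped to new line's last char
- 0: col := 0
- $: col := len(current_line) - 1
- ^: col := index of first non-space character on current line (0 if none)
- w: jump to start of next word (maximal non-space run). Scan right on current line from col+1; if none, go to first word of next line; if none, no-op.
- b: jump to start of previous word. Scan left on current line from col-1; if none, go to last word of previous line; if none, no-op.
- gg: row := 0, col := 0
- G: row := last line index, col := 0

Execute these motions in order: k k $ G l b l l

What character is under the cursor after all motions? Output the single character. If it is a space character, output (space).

Answer: n

Derivation:
After 1 (k): row=0 col=0 char='b'
After 2 (k): row=0 col=0 char='b'
After 3 ($): row=0 col=19 char='e'
After 4 (G): row=5 col=0 char='n'
After 5 (l): row=5 col=1 char='i'
After 6 (b): row=5 col=0 char='n'
After 7 (l): row=5 col=1 char='i'
After 8 (l): row=5 col=2 char='n'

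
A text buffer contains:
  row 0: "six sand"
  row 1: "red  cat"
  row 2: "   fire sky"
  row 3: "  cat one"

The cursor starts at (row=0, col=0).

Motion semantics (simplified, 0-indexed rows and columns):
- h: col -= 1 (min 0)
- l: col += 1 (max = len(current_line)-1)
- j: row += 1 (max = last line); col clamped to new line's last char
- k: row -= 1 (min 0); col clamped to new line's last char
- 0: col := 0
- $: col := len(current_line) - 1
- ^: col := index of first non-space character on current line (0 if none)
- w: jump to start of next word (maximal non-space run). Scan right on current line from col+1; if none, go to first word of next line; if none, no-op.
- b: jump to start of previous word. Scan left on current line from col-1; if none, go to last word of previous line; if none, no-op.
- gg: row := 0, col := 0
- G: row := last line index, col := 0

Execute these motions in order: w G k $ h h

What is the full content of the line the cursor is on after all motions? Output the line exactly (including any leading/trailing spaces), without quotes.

After 1 (w): row=0 col=4 char='s'
After 2 (G): row=3 col=0 char='_'
After 3 (k): row=2 col=0 char='_'
After 4 ($): row=2 col=10 char='y'
After 5 (h): row=2 col=9 char='k'
After 6 (h): row=2 col=8 char='s'

Answer:    fire sky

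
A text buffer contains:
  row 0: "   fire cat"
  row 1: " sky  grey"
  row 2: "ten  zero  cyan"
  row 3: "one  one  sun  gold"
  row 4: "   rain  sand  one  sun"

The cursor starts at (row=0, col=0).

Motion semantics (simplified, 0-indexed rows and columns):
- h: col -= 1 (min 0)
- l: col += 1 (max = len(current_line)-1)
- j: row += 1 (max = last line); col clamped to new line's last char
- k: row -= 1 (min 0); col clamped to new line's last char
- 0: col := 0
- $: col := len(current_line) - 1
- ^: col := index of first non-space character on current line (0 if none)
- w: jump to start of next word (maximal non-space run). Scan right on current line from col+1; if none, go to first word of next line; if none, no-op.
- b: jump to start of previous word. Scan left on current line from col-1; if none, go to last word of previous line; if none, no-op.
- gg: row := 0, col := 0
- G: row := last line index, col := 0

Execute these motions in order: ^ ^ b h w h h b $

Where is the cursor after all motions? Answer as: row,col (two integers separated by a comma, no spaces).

Answer: 0,10

Derivation:
After 1 (^): row=0 col=3 char='f'
After 2 (^): row=0 col=3 char='f'
After 3 (b): row=0 col=3 char='f'
After 4 (h): row=0 col=2 char='_'
After 5 (w): row=0 col=3 char='f'
After 6 (h): row=0 col=2 char='_'
After 7 (h): row=0 col=1 char='_'
After 8 (b): row=0 col=1 char='_'
After 9 ($): row=0 col=10 char='t'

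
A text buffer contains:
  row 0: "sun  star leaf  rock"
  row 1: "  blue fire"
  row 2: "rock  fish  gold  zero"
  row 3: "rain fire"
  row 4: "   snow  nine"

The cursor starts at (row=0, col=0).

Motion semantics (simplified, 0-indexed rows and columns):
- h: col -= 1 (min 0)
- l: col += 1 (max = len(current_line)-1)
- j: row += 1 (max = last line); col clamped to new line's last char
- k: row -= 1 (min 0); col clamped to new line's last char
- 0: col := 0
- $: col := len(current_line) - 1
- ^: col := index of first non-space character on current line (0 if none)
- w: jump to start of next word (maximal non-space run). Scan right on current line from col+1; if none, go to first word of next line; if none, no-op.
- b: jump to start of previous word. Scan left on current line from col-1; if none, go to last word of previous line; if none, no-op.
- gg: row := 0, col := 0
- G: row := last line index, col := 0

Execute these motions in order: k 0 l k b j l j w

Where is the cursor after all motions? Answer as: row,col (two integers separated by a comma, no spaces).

After 1 (k): row=0 col=0 char='s'
After 2 (0): row=0 col=0 char='s'
After 3 (l): row=0 col=1 char='u'
After 4 (k): row=0 col=1 char='u'
After 5 (b): row=0 col=0 char='s'
After 6 (j): row=1 col=0 char='_'
After 7 (l): row=1 col=1 char='_'
After 8 (j): row=2 col=1 char='o'
After 9 (w): row=2 col=6 char='f'

Answer: 2,6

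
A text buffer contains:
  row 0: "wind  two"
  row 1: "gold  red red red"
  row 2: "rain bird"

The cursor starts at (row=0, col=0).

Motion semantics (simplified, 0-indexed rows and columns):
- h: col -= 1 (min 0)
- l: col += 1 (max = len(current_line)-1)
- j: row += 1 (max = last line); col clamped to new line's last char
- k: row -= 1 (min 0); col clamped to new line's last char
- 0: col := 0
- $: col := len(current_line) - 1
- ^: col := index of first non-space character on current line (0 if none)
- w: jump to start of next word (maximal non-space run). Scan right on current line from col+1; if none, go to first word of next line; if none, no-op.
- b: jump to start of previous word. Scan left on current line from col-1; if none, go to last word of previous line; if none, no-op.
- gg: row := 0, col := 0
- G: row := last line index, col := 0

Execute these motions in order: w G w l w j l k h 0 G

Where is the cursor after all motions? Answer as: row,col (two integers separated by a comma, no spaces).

After 1 (w): row=0 col=6 char='t'
After 2 (G): row=2 col=0 char='r'
After 3 (w): row=2 col=5 char='b'
After 4 (l): row=2 col=6 char='i'
After 5 (w): row=2 col=6 char='i'
After 6 (j): row=2 col=6 char='i'
After 7 (l): row=2 col=7 char='r'
After 8 (k): row=1 col=7 char='e'
After 9 (h): row=1 col=6 char='r'
After 10 (0): row=1 col=0 char='g'
After 11 (G): row=2 col=0 char='r'

Answer: 2,0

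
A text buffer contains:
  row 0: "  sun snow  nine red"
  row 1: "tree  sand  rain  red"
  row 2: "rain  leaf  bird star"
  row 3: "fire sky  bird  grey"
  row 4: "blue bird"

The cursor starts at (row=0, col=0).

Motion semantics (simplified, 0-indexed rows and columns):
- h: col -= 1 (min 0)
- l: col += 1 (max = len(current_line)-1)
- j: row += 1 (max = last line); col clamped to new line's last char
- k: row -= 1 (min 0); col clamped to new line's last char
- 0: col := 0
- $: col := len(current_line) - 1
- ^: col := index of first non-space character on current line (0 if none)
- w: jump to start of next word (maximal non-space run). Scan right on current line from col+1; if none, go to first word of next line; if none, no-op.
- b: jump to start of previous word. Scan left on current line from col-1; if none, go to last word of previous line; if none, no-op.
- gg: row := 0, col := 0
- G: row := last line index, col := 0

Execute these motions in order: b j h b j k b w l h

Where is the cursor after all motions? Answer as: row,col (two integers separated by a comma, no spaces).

After 1 (b): row=0 col=0 char='_'
After 2 (j): row=1 col=0 char='t'
After 3 (h): row=1 col=0 char='t'
After 4 (b): row=0 col=17 char='r'
After 5 (j): row=1 col=17 char='_'
After 6 (k): row=0 col=17 char='r'
After 7 (b): row=0 col=12 char='n'
After 8 (w): row=0 col=17 char='r'
After 9 (l): row=0 col=18 char='e'
After 10 (h): row=0 col=17 char='r'

Answer: 0,17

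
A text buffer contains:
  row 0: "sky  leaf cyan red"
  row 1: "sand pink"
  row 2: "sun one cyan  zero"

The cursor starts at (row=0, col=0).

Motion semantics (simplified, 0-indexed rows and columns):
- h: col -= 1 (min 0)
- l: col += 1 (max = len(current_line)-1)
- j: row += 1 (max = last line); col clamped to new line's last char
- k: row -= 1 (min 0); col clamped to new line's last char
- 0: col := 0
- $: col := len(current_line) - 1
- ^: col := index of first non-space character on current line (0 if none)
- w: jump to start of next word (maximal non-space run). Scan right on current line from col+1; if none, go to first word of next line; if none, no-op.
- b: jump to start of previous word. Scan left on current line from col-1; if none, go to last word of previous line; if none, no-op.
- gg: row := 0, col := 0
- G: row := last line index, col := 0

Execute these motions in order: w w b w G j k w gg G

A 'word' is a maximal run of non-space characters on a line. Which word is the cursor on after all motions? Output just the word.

Answer: sun

Derivation:
After 1 (w): row=0 col=5 char='l'
After 2 (w): row=0 col=10 char='c'
After 3 (b): row=0 col=5 char='l'
After 4 (w): row=0 col=10 char='c'
After 5 (G): row=2 col=0 char='s'
After 6 (j): row=2 col=0 char='s'
After 7 (k): row=1 col=0 char='s'
After 8 (w): row=1 col=5 char='p'
After 9 (gg): row=0 col=0 char='s'
After 10 (G): row=2 col=0 char='s'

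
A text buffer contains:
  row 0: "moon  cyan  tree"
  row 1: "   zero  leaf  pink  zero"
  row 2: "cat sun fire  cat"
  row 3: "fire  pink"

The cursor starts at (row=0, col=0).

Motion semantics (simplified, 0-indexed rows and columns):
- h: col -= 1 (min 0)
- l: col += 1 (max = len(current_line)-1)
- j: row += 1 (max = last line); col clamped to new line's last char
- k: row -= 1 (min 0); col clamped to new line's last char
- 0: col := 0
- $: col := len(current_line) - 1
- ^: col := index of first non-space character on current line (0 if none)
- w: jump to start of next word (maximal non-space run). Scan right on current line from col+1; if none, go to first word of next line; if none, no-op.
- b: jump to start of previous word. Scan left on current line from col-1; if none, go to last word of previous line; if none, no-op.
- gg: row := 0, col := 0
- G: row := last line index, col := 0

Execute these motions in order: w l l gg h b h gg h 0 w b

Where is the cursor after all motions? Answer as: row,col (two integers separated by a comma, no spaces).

After 1 (w): row=0 col=6 char='c'
After 2 (l): row=0 col=7 char='y'
After 3 (l): row=0 col=8 char='a'
After 4 (gg): row=0 col=0 char='m'
After 5 (h): row=0 col=0 char='m'
After 6 (b): row=0 col=0 char='m'
After 7 (h): row=0 col=0 char='m'
After 8 (gg): row=0 col=0 char='m'
After 9 (h): row=0 col=0 char='m'
After 10 (0): row=0 col=0 char='m'
After 11 (w): row=0 col=6 char='c'
After 12 (b): row=0 col=0 char='m'

Answer: 0,0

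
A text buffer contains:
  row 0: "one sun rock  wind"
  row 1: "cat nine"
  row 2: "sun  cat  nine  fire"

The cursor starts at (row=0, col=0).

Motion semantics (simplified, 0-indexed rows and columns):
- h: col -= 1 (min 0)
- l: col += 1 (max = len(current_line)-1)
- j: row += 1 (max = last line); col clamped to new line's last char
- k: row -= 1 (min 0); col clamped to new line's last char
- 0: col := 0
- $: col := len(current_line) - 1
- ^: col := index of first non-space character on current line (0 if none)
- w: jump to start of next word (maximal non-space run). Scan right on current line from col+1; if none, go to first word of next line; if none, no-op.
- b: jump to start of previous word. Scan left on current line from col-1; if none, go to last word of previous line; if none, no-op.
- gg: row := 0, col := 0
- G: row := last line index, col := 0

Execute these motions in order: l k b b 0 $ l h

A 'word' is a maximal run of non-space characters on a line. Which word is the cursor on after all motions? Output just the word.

After 1 (l): row=0 col=1 char='n'
After 2 (k): row=0 col=1 char='n'
After 3 (b): row=0 col=0 char='o'
After 4 (b): row=0 col=0 char='o'
After 5 (0): row=0 col=0 char='o'
After 6 ($): row=0 col=17 char='d'
After 7 (l): row=0 col=17 char='d'
After 8 (h): row=0 col=16 char='n'

Answer: wind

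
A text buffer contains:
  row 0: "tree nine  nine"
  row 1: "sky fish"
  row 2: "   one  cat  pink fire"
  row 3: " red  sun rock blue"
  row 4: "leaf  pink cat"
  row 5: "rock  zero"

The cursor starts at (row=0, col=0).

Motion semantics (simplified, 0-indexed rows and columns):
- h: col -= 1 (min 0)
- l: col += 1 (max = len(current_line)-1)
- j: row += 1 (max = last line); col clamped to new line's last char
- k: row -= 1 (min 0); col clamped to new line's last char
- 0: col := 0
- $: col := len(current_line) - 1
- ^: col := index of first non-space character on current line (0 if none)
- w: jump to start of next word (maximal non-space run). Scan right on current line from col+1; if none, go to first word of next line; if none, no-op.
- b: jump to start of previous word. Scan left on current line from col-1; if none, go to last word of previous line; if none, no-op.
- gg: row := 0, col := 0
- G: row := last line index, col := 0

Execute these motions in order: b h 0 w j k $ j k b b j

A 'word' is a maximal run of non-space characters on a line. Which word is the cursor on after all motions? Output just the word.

Answer: sky

Derivation:
After 1 (b): row=0 col=0 char='t'
After 2 (h): row=0 col=0 char='t'
After 3 (0): row=0 col=0 char='t'
After 4 (w): row=0 col=5 char='n'
After 5 (j): row=1 col=5 char='i'
After 6 (k): row=0 col=5 char='n'
After 7 ($): row=0 col=14 char='e'
After 8 (j): row=1 col=7 char='h'
After 9 (k): row=0 col=7 char='n'
After 10 (b): row=0 col=5 char='n'
After 11 (b): row=0 col=0 char='t'
After 12 (j): row=1 col=0 char='s'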